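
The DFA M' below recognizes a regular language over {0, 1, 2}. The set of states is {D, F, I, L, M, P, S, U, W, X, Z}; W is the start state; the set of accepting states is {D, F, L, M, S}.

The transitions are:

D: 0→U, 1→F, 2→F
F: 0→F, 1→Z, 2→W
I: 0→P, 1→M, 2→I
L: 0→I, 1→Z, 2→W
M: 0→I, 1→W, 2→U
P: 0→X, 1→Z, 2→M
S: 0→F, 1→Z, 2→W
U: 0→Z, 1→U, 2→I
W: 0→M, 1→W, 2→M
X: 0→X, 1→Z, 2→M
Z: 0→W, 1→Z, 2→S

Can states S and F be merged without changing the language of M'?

States {D,L} cannot be reached from the start state, so discard them.
P0 = {F,M,S} | {I,P,U,W,X,Z}.
On input 0, block {F,M,S} splits into {F,S} and {M}.
On input 0, block {I,P,U,W,X,Z} splits into {I,P,U,X,Z} and {W}.
Split {I,P,U,X,Z} by δ(·,0) → {I,P,U,X} and {Z}.
On input 0, block {I,P,U,X} splits into {I,P,X} and {U}.
On input 1, block {I,P,X} splits into {P,X} and {I}.
No further refinement is possible. Final partition (7 blocks): {F,S} | {P,X} | {M} | {W} | {Z} | {U} | {I}.
S and F lie in the same block of the stable partition, so they are equivalent — no string distinguishes them.

Yes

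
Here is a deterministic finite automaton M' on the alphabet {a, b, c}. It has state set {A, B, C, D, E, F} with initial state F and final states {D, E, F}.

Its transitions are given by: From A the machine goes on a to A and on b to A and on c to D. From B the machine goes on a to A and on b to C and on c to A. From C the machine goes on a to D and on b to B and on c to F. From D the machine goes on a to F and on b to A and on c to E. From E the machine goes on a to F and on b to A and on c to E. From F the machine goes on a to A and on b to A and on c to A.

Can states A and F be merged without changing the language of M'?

States {B,C} cannot be reached from the start state, so discard them.
Start with accepting vs non-accepting: {D,E,F} | {A}.
On input a, block {D,E,F} splits into {D,E} and {F}.
The partition is now stable with 3 blocks: {D,E} | {A} | {F}.
A and F end up in different blocks, so they are distinguishable. For instance, the string 'ε' is accepted from only F.

No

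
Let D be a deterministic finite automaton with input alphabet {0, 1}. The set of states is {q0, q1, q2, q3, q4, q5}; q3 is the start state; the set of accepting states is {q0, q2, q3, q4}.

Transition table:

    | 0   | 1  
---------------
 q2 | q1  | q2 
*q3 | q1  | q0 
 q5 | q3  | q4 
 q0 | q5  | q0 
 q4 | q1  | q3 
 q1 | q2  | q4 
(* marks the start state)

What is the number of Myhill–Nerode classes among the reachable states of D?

All states are reachable from the start state.
P0 = {q0,q2,q3,q4} | {q1,q5}.
No further refinement is possible. Final partition (2 blocks): {q0,q2,q3,q4} | {q1,q5}.

2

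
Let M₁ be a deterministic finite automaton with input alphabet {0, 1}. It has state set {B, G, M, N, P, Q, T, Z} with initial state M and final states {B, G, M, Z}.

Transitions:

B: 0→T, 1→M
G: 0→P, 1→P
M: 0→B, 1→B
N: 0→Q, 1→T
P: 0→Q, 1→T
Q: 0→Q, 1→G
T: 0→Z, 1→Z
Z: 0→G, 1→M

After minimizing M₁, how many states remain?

Reachable states from the start: {B,G,M,P,Q,T,Z}. Unreachable: {N} — drop them.
Start with accepting vs non-accepting: {B,G,M,Z} | {P,Q,T}.
Split {B,G,M,Z} by δ(·,0) → {B,G} and {M,Z}.
Split {B,G} by δ(·,1) → {B} and {G}.
Split {P,Q,T} by δ(·,0) → {P,Q} and {T}.
On input 1, block {P,Q} splits into {Q} and {P}.
On input 0, block {M,Z} splits into {Z} and {M}.
The partition is now stable with 7 blocks: {B} | {Q} | {Z} | {G} | {T} | {P} | {M}.

7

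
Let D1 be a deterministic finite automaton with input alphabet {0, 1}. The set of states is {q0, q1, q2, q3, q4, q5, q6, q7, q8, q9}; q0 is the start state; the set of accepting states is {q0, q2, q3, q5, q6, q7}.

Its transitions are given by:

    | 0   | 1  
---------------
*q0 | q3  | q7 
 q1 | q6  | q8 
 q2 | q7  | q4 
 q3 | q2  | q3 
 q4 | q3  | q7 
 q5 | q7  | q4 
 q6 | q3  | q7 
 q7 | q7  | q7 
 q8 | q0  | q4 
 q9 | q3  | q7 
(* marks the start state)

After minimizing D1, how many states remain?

5

Reachable states from the start: {q0,q2,q3,q4,q7}. Unreachable: {q1,q5,q6,q8,q9} — drop them.
Start with accepting vs non-accepting: {q0,q2,q3,q7} | {q4}.
On input 1, block {q0,q2,q3,q7} splits into {q0,q3,q7} and {q2}.
Split {q0,q3,q7} by δ(·,0) → {q0,q7} and {q3}.
Split {q0,q7} by δ(·,0) → {q0} and {q7}.
Stable partition: {q0} | {q4} | {q2} | {q3} | {q7} — 5 equivalence classes.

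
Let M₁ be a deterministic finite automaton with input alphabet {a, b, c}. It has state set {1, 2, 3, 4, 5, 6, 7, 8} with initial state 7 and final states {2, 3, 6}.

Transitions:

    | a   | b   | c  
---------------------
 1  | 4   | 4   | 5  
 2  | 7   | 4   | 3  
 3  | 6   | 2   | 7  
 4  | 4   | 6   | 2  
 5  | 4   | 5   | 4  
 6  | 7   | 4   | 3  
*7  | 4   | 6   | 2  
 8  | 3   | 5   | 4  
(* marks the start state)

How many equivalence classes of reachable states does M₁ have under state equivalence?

States {1,5,8} cannot be reached from the start state, so discard them.
Start with accepting vs non-accepting: {2,3,6} | {4,7}.
Split {2,3,6} by δ(·,a) → {2,6} and {3}.
The partition is now stable with 3 blocks: {2,6} | {4,7} | {3}.

3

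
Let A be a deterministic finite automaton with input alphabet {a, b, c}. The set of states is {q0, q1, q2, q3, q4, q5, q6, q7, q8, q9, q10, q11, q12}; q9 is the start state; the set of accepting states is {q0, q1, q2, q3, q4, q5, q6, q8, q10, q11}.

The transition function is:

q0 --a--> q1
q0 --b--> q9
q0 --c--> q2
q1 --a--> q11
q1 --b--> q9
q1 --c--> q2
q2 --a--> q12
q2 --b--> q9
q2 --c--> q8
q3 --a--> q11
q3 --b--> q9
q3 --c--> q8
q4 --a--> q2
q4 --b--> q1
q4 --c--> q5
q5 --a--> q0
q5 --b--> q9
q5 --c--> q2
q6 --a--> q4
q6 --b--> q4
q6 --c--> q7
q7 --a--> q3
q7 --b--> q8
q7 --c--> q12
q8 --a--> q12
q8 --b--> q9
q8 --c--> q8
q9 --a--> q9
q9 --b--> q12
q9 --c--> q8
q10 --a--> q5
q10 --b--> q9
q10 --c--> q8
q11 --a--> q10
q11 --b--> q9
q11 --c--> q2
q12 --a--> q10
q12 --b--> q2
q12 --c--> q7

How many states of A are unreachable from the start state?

2

Starting at q9 and following transitions, the reachable set is {q0, q1, q2, q3, q5, q7, q8, q9, q10, q11, q12}. That leaves q4, q6 unreachable — 2 in total.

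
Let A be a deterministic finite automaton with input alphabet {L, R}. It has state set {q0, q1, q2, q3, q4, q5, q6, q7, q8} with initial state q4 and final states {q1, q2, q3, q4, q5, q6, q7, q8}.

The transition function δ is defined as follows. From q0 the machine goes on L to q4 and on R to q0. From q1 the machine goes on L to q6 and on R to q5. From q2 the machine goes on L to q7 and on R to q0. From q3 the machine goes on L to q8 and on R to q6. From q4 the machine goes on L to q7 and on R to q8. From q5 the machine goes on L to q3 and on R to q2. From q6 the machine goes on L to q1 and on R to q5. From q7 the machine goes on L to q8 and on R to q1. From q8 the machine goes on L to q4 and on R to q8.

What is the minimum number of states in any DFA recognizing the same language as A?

Start with accepting vs non-accepting: {q1,q2,q3,q4,q5,q6,q7,q8} | {q0}.
Refine {q1,q2,q3,q4,q5,q6,q7,q8} on symbol R: members go to different blocks, giving {q1,q3,q4,q5,q6,q7,q8} and {q2}.
On input R, block {q1,q3,q4,q5,q6,q7,q8} splits into {q1,q3,q4,q6,q7,q8} and {q5}.
On input R, block {q1,q3,q4,q6,q7,q8} splits into {q3,q4,q7,q8} and {q1,q6}.
Split {q3,q4,q7,q8} by δ(·,R) → {q3,q7} and {q4,q8}.
Split {q4,q8} by δ(·,L) → {q4} and {q8}.
No further refinement is possible. Final partition (7 blocks): {q3,q7} | {q0} | {q2} | {q5} | {q1,q6} | {q4} | {q8}.

7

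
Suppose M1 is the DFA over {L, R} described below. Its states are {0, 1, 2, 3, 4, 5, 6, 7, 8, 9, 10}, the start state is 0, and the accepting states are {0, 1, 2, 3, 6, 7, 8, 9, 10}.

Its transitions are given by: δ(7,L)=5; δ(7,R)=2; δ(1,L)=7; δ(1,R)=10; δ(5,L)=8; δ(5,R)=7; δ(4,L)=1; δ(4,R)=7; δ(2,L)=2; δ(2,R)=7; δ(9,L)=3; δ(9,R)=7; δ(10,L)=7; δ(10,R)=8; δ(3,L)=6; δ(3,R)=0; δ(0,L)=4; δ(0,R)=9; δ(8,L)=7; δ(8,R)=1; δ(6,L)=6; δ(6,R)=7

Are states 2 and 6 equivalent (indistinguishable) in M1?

Every state is reachable, so we keep all 11.
P0 = {0,1,2,3,6,7,8,9,10} | {4,5}.
On input L, block {0,1,2,3,6,7,8,9,10} splits into {1,2,3,6,8,9,10} and {0,7}.
On input L, block {1,2,3,6,8,9,10} splits into {2,3,6,9} and {1,8,10}.
Stable partition: {2,3,6,9} | {4,5} | {0,7} | {1,8,10} — 4 equivalence classes.
2 and 6 lie in the same block of the stable partition, so they are equivalent — no string distinguishes them.

Yes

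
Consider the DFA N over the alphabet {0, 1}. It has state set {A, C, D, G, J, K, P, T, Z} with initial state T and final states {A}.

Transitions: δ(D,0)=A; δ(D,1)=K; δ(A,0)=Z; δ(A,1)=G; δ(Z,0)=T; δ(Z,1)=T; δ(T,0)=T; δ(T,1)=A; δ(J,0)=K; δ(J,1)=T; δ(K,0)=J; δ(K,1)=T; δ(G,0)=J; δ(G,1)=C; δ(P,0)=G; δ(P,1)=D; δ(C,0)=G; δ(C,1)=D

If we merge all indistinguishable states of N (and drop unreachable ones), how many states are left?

7

First remove the unreachable states {P}; 8 states remain.
P0 = {A} | {C,D,G,J,K,T,Z}.
On input 0, block {C,D,G,J,K,T,Z} splits into {C,G,J,K,T,Z} and {D}.
Refine {C,G,J,K,T,Z} on symbol 1: members go to different blocks, giving {G,J,K,Z} and {T} and {C}.
Refine {G,J,K,Z} on symbol 0: members go to different blocks, giving {G,J,K} and {Z}.
Split {G,J,K} by δ(·,1) → {J,K} and {G}.
The partition is now stable with 7 blocks: {A} | {J,K} | {D} | {T} | {C} | {Z} | {G}.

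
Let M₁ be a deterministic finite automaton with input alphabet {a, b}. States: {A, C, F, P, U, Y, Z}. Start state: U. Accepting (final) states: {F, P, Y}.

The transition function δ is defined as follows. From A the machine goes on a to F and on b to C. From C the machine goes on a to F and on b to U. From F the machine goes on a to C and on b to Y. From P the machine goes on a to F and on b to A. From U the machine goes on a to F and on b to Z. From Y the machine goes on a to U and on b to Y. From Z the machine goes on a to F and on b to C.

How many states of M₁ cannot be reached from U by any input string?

BFS from U reaches {C, F, U, Y, Z}; the 2 state(s) A, P are never visited.

2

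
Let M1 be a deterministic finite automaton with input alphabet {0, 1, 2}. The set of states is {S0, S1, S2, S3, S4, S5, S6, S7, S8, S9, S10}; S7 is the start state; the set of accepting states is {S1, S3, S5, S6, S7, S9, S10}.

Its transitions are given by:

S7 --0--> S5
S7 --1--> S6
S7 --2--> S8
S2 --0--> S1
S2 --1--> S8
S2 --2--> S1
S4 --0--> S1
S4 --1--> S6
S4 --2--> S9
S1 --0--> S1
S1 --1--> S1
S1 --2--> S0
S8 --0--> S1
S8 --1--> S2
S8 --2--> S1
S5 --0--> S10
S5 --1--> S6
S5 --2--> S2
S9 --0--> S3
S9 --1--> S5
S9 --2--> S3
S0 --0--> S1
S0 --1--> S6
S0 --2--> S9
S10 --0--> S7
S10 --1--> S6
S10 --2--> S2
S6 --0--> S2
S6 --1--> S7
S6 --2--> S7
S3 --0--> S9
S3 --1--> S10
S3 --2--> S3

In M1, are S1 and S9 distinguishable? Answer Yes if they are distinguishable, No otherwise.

Yes

Reachable states from the start: {S0,S1,S2,S3,S5,S6,S7,S8,S9,S10}. Unreachable: {S4} — drop them.
Start with accepting vs non-accepting: {S1,S3,S5,S6,S7,S9,S10} | {S0,S2,S8}.
Refine {S1,S3,S5,S6,S7,S9,S10} on symbol 0: members go to different blocks, giving {S1,S3,S5,S7,S9,S10} and {S6}.
Split {S1,S3,S5,S7,S9,S10} by δ(·,1) → {S1,S3,S9} and {S5,S7,S10}.
On input 1, block {S1,S3,S9} splits into {S3,S9} and {S1}.
Refine {S0,S2,S8} on symbol 1: members go to different blocks, giving {S2,S8} and {S0}.
No further refinement is possible. Final partition (6 blocks): {S3,S9} | {S2,S8} | {S6} | {S5,S7,S10} | {S1} | {S0}.
S1 and S9 end up in different blocks, so they are distinguishable. For instance, the string '2' is accepted from only S9.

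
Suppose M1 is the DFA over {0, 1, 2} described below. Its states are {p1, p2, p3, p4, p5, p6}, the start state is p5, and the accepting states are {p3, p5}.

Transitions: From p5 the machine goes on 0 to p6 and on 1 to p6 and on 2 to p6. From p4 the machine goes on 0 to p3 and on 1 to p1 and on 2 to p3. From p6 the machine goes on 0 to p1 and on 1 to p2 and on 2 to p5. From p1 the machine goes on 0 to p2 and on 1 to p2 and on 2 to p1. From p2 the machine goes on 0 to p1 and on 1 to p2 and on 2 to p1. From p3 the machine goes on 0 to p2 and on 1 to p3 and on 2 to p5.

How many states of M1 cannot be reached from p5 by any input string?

2

BFS from p5 reaches {p1, p2, p5, p6}; the 2 state(s) p3, p4 are never visited.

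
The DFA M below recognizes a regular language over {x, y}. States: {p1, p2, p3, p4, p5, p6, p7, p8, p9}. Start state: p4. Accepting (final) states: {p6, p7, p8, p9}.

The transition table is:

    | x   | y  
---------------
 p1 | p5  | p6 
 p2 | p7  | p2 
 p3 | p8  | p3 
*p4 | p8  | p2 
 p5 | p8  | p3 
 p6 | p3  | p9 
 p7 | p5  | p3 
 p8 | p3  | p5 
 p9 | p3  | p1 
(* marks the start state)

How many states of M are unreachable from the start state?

No path from p4 leads to p1, p6, p9; the other 6 states are all reachable.

3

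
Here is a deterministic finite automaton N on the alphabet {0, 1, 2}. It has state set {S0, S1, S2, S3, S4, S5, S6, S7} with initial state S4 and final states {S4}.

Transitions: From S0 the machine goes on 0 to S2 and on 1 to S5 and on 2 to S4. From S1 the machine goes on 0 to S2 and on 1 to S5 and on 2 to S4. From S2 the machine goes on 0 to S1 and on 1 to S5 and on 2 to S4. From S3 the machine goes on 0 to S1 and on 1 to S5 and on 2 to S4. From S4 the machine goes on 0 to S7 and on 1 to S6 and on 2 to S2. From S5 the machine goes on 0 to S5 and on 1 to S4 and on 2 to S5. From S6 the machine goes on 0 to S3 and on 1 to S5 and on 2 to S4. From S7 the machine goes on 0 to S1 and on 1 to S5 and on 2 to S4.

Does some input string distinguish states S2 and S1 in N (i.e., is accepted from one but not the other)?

Reachable states from the start: {S1,S2,S3,S4,S5,S6,S7}. Unreachable: {S0} — drop them.
Start with accepting vs non-accepting: {S4} | {S1,S2,S3,S5,S6,S7}.
Split {S1,S2,S3,S5,S6,S7} by δ(·,1) → {S1,S2,S3,S6,S7} and {S5}.
Stable partition: {S4} | {S1,S2,S3,S6,S7} | {S5} — 3 equivalence classes.
S2 and S1 lie in the same block of the stable partition, so they are equivalent — no string distinguishes them.

No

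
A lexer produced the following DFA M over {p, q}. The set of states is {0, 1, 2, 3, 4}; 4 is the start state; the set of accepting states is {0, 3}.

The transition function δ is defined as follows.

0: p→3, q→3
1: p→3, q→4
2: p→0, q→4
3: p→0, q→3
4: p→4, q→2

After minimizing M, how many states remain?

First remove the unreachable states {1}; 4 states remain.
Start with accepting vs non-accepting: {0,3} | {2,4}.
Split {2,4} by δ(·,p) → {2} and {4}.
The partition is now stable with 3 blocks: {0,3} | {2} | {4}.

3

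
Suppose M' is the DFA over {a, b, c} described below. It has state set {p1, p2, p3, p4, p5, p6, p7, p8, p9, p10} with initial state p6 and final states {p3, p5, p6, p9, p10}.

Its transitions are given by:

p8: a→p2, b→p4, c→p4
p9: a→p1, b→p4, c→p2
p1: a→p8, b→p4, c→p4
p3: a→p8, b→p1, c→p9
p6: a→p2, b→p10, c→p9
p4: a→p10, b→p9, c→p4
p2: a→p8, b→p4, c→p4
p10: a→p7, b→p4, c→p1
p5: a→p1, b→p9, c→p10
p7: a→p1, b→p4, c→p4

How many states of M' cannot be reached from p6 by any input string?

2

BFS from p6 reaches {p1, p2, p4, p6, p7, p8, p9, p10}; the 2 state(s) p3, p5 are never visited.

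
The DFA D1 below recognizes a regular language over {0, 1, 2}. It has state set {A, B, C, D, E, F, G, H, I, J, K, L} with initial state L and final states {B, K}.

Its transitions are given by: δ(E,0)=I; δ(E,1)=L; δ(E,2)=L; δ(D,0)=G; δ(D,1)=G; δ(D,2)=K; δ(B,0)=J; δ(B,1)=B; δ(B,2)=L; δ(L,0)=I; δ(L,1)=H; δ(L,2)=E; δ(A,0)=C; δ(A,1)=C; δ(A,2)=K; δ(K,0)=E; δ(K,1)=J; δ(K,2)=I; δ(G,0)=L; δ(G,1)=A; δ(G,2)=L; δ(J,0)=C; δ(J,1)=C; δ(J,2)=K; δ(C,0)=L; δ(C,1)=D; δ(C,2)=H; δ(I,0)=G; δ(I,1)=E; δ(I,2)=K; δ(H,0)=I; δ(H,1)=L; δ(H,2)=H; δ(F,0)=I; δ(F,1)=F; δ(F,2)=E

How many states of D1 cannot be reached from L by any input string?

Starting at L and following transitions, the reachable set is {A, C, D, E, G, H, I, J, K, L}. That leaves B, F unreachable — 2 in total.

2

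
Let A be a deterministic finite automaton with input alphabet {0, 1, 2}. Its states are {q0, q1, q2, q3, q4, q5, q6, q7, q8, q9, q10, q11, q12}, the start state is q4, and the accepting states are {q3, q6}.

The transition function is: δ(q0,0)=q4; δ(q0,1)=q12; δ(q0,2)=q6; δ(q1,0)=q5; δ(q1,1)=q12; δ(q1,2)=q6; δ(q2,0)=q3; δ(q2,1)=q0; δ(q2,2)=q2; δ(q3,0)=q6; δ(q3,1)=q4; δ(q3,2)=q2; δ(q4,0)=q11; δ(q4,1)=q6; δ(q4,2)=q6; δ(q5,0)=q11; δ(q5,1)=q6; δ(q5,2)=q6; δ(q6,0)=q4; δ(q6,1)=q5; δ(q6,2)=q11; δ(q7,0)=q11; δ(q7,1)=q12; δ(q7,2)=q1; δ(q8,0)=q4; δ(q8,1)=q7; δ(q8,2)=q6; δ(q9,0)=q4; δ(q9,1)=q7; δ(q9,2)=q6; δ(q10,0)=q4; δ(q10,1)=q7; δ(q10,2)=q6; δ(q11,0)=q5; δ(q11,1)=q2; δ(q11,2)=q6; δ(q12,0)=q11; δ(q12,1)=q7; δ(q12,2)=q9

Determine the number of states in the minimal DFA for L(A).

7

States {q8,q10} cannot be reached from the start state, so discard them.
P0 = {q3,q6} | {q0,q1,q2,q4,q5,q7,q9,q11,q12}.
Refine {q3,q6} on symbol 0: members go to different blocks, giving {q3} and {q6}.
Refine {q0,q1,q2,q4,q5,q7,q9,q11,q12} on symbol 0: members go to different blocks, giving {q0,q1,q4,q5,q7,q9,q11,q12} and {q2}.
Split {q0,q1,q4,q5,q7,q9,q11,q12} by δ(·,1) → {q0,q1,q7,q9,q12} and {q4,q5} and {q11}.
Split {q0,q1,q7,q9,q12} by δ(·,0) → {q0,q1,q9} and {q7,q12}.
Stable partition: {q3} | {q0,q1,q9} | {q6} | {q2} | {q4,q5} | {q11} | {q7,q12} — 7 equivalence classes.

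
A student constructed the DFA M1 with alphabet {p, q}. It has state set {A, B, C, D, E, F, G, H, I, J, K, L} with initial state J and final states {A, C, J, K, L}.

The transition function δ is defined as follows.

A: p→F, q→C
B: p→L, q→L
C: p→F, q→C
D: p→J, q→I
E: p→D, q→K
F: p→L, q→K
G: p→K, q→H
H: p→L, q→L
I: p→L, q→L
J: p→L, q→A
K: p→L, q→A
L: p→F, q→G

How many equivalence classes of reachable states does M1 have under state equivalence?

6

Reachable states from the start: {A,C,F,G,H,J,K,L}. Unreachable: {B,D,E,I} — drop them.
Initial partition by acceptance: {A,C,J,K,L} | {F,G,H}.
On input p, block {A,C,J,K,L} splits into {A,C,L} and {J,K}.
Split {A,C,L} by δ(·,q) → {A,C} and {L}.
Split {F,G,H} by δ(·,p) → {F,H} and {G}.
Split {F,H} by δ(·,q) → {F} and {H}.
Stable partition: {A,C} | {F} | {J,K} | {L} | {G} | {H} — 6 equivalence classes.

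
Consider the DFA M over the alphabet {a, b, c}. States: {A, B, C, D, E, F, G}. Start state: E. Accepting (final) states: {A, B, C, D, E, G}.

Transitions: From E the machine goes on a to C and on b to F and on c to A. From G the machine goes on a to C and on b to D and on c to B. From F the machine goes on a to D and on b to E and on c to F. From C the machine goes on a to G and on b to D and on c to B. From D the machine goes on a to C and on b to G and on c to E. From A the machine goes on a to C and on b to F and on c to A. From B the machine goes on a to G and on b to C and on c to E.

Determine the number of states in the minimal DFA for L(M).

Initial partition by acceptance: {A,B,C,D,E,G} | {F}.
Split {A,B,C,D,E,G} by δ(·,b) → {B,C,D,G} and {A,E}.
Refine {B,C,D,G} on symbol c: members go to different blocks, giving {B,D} and {C,G}.
The partition is now stable with 4 blocks: {B,D} | {F} | {A,E} | {C,G}.

4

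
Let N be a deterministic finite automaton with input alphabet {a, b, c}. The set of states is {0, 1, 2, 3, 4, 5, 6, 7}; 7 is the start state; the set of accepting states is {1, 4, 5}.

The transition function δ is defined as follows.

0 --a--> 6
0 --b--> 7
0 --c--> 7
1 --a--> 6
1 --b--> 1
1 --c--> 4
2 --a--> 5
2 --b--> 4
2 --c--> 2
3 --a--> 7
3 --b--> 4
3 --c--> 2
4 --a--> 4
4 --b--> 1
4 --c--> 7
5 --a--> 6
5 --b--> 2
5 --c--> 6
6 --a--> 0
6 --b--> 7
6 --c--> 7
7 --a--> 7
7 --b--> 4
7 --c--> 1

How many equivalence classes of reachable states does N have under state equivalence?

States {2,3,5} cannot be reached from the start state, so discard them.
Start with accepting vs non-accepting: {1,4} | {0,6,7}.
Refine {1,4} on symbol a: members go to different blocks, giving {1} and {4}.
Split {0,6,7} by δ(·,b) → {0,6} and {7}.
The partition is now stable with 4 blocks: {1} | {0,6} | {4} | {7}.

4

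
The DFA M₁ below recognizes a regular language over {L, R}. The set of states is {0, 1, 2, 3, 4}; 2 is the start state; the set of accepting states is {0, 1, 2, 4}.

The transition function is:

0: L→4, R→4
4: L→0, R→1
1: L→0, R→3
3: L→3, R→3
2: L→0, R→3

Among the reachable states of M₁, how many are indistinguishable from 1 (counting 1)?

All states are reachable from the start state.
Start with accepting vs non-accepting: {0,1,2,4} | {3}.
Split {0,1,2,4} by δ(·,R) → {0,4} and {1,2}.
Split {0,4} by δ(·,R) → {0} and {4}.
Stable partition: {0} | {3} | {1,2} | {4} — 4 equivalence classes.
The equivalence class containing 1 is {1,2}, of size 2.

2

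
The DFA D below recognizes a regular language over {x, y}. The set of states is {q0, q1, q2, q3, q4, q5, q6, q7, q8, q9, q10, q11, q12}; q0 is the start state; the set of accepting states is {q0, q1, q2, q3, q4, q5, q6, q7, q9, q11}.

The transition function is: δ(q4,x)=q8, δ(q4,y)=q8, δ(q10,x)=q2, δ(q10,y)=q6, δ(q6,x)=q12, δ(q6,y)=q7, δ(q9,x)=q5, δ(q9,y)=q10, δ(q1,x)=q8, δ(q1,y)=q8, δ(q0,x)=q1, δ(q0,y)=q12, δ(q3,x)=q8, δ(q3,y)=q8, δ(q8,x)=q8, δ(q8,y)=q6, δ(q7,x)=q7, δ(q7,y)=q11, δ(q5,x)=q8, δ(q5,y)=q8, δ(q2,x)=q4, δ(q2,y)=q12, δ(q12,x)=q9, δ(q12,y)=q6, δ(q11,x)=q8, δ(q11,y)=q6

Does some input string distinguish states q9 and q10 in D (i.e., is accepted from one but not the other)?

Reachable states from the start: {q0,q1,q2,q4,q5,q6,q7,q8,q9,q10,q11,q12}. Unreachable: {q3} — drop them.
Start with accepting vs non-accepting: {q0,q1,q2,q4,q5,q6,q7,q9,q11} | {q8,q10,q12}.
Refine {q0,q1,q2,q4,q5,q6,q7,q9,q11} on symbol x: members go to different blocks, giving {q1,q4,q5,q6,q11} and {q0,q2,q7,q9}.
Split {q1,q4,q5,q6,q11} by δ(·,y) → {q1,q4,q5} and {q6} and {q11}.
Split {q8,q10,q12} by δ(·,x) → {q10,q12} and {q8}.
On input x, block {q0,q2,q7,q9} splits into {q0,q2,q9} and {q7}.
The partition is now stable with 7 blocks: {q1,q4,q5} | {q10,q12} | {q0,q2,q9} | {q6} | {q11} | {q8} | {q7}.
q9 and q10 end up in different blocks, so they are distinguishable. For instance, the string 'ε' is accepted from only q9.

Yes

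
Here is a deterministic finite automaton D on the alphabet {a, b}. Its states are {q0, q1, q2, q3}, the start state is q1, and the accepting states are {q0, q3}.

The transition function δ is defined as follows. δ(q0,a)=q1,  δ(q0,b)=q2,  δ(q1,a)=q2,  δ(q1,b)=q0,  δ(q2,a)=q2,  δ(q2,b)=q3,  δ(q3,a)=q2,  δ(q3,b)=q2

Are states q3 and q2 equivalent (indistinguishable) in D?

No

P0 = {q0,q3} | {q1,q2}.
Stable partition: {q0,q3} | {q1,q2} — 2 equivalence classes.
q3 and q2 end up in different blocks, so they are distinguishable. For instance, the string 'ε' is accepted from only q3.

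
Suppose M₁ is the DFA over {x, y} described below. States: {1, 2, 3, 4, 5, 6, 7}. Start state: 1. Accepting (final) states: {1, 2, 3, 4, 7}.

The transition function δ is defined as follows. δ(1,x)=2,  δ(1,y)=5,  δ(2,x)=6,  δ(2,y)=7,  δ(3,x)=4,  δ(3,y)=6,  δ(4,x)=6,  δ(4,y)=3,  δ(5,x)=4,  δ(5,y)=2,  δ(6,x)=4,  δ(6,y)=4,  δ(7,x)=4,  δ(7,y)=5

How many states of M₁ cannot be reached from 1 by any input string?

Exploring from 1, all states are eventually visited, so none are unreachable.

0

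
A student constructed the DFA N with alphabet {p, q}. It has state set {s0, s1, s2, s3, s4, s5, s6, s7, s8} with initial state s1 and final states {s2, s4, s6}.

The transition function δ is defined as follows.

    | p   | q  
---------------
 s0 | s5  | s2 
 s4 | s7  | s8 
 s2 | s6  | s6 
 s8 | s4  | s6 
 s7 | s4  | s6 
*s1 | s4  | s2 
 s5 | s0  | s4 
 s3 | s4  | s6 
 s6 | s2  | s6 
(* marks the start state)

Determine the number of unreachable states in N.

3

Starting at s1 and following transitions, the reachable set is {s1, s2, s4, s6, s7, s8}. That leaves s0, s3, s5 unreachable — 3 in total.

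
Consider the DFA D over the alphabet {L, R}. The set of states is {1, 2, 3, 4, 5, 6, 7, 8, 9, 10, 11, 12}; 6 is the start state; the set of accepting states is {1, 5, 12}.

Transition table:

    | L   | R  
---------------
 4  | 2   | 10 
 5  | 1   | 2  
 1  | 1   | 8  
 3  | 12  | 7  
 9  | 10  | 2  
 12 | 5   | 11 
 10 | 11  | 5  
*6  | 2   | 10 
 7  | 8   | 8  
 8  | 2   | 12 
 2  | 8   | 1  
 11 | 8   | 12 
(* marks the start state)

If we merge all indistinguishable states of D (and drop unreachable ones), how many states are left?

States {3,4,7,9} cannot be reached from the start state, so discard them.
Initial partition by acceptance: {1,5,12} | {2,6,8,10,11}.
Split {2,6,8,10,11} by δ(·,R) → {2,8,10,11} and {6}.
Stable partition: {1,5,12} | {2,8,10,11} | {6} — 3 equivalence classes.

3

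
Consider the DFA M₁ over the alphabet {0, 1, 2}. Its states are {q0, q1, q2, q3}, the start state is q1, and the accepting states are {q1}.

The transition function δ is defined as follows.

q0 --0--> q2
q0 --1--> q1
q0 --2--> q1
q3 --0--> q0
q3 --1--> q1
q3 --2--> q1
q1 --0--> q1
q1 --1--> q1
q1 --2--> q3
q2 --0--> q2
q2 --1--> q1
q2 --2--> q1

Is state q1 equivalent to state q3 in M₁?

Initial partition by acceptance: {q1} | {q0,q2,q3}.
No further refinement is possible. Final partition (2 blocks): {q1} | {q0,q2,q3}.
q1 and q3 end up in different blocks, so they are distinguishable. For instance, the string 'ε' is accepted from only q1.

No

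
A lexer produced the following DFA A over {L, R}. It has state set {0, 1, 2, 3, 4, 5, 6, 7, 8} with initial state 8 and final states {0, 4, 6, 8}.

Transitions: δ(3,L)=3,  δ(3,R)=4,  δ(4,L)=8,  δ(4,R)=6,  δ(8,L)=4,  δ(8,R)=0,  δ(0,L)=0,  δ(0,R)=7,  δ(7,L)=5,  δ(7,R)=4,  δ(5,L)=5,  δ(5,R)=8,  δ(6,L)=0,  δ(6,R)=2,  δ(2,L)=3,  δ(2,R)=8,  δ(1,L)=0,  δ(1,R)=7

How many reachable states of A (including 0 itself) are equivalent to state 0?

States {1} cannot be reached from the start state, so discard them.
Initial partition by acceptance: {0,4,6,8} | {2,3,5,7}.
Refine {0,4,6,8} on symbol R: members go to different blocks, giving {0,6} and {4,8}.
No further refinement is possible. Final partition (3 blocks): {0,6} | {2,3,5,7} | {4,8}.
State 0 belongs to the block {0,6}, which has 2 states.

2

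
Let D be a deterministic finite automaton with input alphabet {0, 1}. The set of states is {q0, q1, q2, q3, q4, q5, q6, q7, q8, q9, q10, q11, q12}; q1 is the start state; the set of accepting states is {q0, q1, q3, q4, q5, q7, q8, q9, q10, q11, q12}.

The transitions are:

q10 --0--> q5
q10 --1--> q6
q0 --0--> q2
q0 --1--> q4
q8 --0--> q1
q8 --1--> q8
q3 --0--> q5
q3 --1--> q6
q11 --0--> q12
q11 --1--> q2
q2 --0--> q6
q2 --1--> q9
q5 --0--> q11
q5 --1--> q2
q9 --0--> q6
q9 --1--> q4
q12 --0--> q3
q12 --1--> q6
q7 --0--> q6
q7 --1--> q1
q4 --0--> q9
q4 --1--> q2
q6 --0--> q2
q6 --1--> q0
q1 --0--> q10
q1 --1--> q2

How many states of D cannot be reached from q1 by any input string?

2

No path from q1 leads to q7, q8; the other 11 states are all reachable.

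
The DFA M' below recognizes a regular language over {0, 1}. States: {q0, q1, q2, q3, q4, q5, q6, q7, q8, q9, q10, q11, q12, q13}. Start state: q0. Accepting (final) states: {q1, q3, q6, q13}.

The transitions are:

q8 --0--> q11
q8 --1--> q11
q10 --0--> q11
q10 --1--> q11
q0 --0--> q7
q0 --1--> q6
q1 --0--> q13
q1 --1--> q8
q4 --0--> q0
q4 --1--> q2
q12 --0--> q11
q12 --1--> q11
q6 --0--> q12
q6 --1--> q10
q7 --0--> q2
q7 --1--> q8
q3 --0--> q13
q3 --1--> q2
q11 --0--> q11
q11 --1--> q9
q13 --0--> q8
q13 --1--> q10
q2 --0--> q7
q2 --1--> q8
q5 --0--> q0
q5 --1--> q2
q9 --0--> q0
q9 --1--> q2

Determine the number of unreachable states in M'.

5

BFS from q0 reaches {q0, q2, q6, q7, q8, q9, q10, q11, q12}; the 5 state(s) q1, q3, q4, q5, q13 are never visited.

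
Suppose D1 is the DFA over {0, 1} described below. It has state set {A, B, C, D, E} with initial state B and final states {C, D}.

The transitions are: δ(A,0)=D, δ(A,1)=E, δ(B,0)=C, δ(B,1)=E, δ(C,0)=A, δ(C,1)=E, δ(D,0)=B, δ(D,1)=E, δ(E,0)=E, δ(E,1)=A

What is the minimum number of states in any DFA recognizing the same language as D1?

3

Every state is reachable, so we keep all 5.
Initial partition by acceptance: {C,D} | {A,B,E}.
Split {A,B,E} by δ(·,0) → {A,B} and {E}.
Stable partition: {C,D} | {A,B} | {E} — 3 equivalence classes.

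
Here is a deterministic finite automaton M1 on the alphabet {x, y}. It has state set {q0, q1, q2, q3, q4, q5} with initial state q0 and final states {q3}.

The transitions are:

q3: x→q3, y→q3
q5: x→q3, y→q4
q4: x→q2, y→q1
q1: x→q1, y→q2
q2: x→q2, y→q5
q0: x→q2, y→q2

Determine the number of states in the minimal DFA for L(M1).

6

Every state is reachable, so we keep all 6.
Initial partition by acceptance: {q3} | {q0,q1,q2,q4,q5}.
Split {q0,q1,q2,q4,q5} by δ(·,x) → {q0,q1,q2,q4} and {q5}.
Split {q0,q1,q2,q4} by δ(·,y) → {q0,q1,q4} and {q2}.
Refine {q0,q1,q4} on symbol x: members go to different blocks, giving {q0,q4} and {q1}.
On input y, block {q0,q4} splits into {q0} and {q4}.
No further refinement is possible. Final partition (6 blocks): {q3} | {q0} | {q5} | {q2} | {q1} | {q4}.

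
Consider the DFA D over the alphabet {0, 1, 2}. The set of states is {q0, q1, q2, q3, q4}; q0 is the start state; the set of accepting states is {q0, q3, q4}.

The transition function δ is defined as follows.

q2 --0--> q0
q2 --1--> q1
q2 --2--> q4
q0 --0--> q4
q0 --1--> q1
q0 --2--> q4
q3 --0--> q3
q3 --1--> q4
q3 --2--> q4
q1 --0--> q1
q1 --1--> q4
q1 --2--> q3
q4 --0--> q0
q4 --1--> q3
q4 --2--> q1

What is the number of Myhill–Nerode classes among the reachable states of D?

4

States {q2} cannot be reached from the start state, so discard them.
Start with accepting vs non-accepting: {q0,q3,q4} | {q1}.
Refine {q0,q3,q4} on symbol 1: members go to different blocks, giving {q3,q4} and {q0}.
On input 0, block {q3,q4} splits into {q3} and {q4}.
No further refinement is possible. Final partition (4 blocks): {q3} | {q1} | {q0} | {q4}.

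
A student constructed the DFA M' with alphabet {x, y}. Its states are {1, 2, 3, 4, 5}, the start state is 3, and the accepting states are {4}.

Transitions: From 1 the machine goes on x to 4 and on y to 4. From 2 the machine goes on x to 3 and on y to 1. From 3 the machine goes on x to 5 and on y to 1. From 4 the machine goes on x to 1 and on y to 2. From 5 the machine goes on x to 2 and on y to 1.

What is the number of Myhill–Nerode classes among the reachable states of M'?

3

Initial partition by acceptance: {4} | {1,2,3,5}.
Refine {1,2,3,5} on symbol x: members go to different blocks, giving {2,3,5} and {1}.
Stable partition: {4} | {2,3,5} | {1} — 3 equivalence classes.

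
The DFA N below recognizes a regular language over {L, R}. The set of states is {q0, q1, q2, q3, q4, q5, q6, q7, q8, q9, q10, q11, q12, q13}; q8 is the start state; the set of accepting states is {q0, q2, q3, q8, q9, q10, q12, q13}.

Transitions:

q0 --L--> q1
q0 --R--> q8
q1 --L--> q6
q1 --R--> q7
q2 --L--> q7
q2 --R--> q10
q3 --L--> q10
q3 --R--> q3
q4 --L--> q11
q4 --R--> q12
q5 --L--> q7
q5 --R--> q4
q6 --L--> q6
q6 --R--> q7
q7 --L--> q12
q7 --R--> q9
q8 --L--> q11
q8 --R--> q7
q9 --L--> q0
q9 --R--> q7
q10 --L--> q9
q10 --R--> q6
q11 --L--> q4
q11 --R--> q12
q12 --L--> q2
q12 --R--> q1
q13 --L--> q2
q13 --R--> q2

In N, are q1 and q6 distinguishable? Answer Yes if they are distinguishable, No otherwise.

No

First remove the unreachable states {q3,q5,q13}; 11 states remain.
Initial partition by acceptance: {q0,q2,q8,q9,q10,q12} | {q1,q4,q6,q7,q11}.
Split {q0,q2,q8,q9,q10,q12} by δ(·,L) → {q0,q2,q8} and {q9,q10,q12}.
On input R, block {q0,q2,q8} splits into {q0} and {q2} and {q8}.
Refine {q1,q4,q6,q7,q11} on symbol L: members go to different blocks, giving {q1,q4,q6,q11} and {q7}.
Refine {q1,q4,q6,q11} on symbol R: members go to different blocks, giving {q1,q6} and {q4,q11}.
Split {q9,q10,q12} by δ(·,L) → {q9} and {q10} and {q12}.
No further refinement is possible. Final partition (9 blocks): {q0} | {q1,q6} | {q9} | {q2} | {q8} | {q7} | {q4,q11} | {q10} | {q12}.
q1 and q6 lie in the same block of the stable partition, so they are equivalent — no string distinguishes them.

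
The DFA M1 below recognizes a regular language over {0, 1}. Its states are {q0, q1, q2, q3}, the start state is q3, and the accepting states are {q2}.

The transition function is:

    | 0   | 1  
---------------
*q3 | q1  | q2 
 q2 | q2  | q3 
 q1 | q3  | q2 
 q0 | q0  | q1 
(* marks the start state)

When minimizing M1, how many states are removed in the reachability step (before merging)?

No path from q3 leads to q0; the other 3 states are all reachable.

1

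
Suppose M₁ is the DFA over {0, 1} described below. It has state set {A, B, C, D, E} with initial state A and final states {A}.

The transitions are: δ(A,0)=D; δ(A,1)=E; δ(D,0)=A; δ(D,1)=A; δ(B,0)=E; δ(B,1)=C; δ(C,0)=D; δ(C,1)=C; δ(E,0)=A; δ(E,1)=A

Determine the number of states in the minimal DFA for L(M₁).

2

Reachable states from the start: {A,D,E}. Unreachable: {B,C} — drop them.
Initial partition by acceptance: {A} | {D,E}.
No further refinement is possible. Final partition (2 blocks): {A} | {D,E}.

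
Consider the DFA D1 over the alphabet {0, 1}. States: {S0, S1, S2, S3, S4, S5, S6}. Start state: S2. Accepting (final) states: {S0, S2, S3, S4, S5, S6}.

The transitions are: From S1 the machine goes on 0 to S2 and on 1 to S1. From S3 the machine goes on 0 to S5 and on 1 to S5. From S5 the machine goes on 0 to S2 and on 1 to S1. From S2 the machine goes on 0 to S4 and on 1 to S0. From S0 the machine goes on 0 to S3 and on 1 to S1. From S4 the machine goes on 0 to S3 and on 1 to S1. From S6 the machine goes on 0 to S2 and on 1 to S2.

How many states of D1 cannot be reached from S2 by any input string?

1

No path from S2 leads to S6; the other 6 states are all reachable.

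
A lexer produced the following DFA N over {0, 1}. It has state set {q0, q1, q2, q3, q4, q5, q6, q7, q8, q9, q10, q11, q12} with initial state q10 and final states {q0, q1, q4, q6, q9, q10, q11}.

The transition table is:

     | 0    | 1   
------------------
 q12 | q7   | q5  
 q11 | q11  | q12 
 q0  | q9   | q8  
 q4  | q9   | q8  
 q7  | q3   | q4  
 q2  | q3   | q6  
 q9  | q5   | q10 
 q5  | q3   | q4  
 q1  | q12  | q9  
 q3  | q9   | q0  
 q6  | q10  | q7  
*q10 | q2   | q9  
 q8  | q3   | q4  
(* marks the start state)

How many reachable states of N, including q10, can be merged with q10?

2

First remove the unreachable states {q1,q11,q12}; 10 states remain.
Initial partition by acceptance: {q0,q4,q6,q9,q10} | {q2,q3,q5,q7,q8}.
On input 0, block {q0,q4,q6,q9,q10} splits into {q0,q4,q6} and {q9,q10}.
Split {q2,q3,q5,q7,q8} by δ(·,0) → {q2,q5,q7,q8} and {q3}.
The partition is now stable with 4 blocks: {q0,q4,q6} | {q2,q5,q7,q8} | {q9,q10} | {q3}.
The equivalence class containing q10 is {q9,q10}, of size 2.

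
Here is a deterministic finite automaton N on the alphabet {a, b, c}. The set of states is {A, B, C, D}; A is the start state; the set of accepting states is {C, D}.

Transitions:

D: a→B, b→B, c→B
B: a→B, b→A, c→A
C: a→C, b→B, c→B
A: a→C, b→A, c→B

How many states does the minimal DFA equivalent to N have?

3

First remove the unreachable states {D}; 3 states remain.
Start with accepting vs non-accepting: {C} | {A,B}.
Split {A,B} by δ(·,a) → {A} and {B}.
Stable partition: {C} | {A} | {B} — 3 equivalence classes.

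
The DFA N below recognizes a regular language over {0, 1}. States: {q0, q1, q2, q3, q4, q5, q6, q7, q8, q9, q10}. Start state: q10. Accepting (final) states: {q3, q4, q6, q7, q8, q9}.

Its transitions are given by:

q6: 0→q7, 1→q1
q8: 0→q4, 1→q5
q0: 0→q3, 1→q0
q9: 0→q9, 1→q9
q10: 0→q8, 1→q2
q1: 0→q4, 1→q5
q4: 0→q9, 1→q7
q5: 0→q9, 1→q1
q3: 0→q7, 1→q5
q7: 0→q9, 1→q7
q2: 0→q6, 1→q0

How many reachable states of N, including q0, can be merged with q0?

P0 = {q3,q4,q6,q7,q8,q9} | {q0,q1,q2,q5,q10}.
Refine {q3,q4,q6,q7,q8,q9} on symbol 1: members go to different blocks, giving {q3,q6,q8} and {q4,q7,q9}.
Split {q0,q1,q2,q5,q10} by δ(·,0) → {q0,q2,q10} and {q1,q5}.
No further refinement is possible. Final partition (4 blocks): {q3,q6,q8} | {q0,q2,q10} | {q4,q7,q9} | {q1,q5}.
The equivalence class containing q0 is {q0,q2,q10}, of size 3.

3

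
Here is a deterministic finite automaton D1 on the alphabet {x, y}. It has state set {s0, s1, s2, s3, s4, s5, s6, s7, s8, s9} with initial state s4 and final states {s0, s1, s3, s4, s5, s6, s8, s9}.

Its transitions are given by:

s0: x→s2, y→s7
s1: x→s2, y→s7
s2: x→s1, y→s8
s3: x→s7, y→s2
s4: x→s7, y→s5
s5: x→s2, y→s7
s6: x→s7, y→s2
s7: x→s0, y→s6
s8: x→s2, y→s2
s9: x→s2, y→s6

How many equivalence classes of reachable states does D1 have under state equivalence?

First remove the unreachable states {s3,s9}; 8 states remain.
Initial partition by acceptance: {s0,s1,s4,s5,s6,s8} | {s2,s7}.
Split {s0,s1,s4,s5,s6,s8} by δ(·,y) → {s0,s1,s5,s6,s8} and {s4}.
The partition is now stable with 3 blocks: {s0,s1,s5,s6,s8} | {s2,s7} | {s4}.

3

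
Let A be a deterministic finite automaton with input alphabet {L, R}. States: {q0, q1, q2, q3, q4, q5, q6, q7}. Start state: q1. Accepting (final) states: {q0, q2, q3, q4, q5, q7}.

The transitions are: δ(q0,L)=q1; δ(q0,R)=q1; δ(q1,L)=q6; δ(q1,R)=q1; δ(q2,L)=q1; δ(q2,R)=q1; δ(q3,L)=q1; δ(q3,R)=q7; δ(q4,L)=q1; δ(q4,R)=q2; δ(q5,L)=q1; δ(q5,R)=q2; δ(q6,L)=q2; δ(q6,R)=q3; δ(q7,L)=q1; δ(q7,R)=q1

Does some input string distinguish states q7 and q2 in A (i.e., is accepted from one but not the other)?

No

States {q0,q4,q5} cannot be reached from the start state, so discard them.
Start with accepting vs non-accepting: {q2,q3,q7} | {q1,q6}.
Split {q2,q3,q7} by δ(·,R) → {q2,q7} and {q3}.
On input L, block {q1,q6} splits into {q1} and {q6}.
Stable partition: {q2,q7} | {q1} | {q3} | {q6} — 4 equivalence classes.
q7 and q2 lie in the same block of the stable partition, so they are equivalent — no string distinguishes them.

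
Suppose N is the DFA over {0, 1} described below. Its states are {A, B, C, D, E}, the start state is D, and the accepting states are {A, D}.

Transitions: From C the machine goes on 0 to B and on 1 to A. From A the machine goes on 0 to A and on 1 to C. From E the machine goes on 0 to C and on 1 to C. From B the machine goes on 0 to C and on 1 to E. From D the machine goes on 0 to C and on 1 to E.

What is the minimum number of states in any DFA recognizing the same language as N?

Initial partition by acceptance: {A,D} | {B,C,E}.
Split {A,D} by δ(·,0) → {A} and {D}.
Refine {B,C,E} on symbol 1: members go to different blocks, giving {B,E} and {C}.
On input 1, block {B,E} splits into {B} and {E}.
Stable partition: {A} | {B} | {D} | {C} | {E} — 5 equivalence classes.

5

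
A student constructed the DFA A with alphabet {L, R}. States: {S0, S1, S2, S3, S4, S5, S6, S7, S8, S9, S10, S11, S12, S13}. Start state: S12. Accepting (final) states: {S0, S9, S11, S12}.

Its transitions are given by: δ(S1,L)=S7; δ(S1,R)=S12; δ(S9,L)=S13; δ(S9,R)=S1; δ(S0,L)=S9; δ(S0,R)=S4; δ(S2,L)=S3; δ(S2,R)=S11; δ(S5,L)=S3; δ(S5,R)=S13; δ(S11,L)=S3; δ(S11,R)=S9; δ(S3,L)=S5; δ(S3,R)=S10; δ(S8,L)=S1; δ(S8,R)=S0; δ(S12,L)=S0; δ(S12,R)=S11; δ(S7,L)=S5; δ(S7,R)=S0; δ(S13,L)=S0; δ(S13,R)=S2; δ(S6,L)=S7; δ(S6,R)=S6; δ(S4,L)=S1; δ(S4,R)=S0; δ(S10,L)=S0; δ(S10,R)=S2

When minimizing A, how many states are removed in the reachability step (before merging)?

BFS from S12 reaches {S0, S1, S2, S3, S4, S5, S7, S9, S10, S11, S12, S13}; the 2 state(s) S6, S8 are never visited.

2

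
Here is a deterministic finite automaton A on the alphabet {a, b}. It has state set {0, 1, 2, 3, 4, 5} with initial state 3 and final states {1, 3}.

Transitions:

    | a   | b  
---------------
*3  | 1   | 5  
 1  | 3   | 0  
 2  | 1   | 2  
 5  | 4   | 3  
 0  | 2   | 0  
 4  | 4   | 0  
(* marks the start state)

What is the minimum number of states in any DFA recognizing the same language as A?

6

All states are reachable from the start state.
Start with accepting vs non-accepting: {1,3} | {0,2,4,5}.
Refine {0,2,4,5} on symbol a: members go to different blocks, giving {0,4,5} and {2}.
Split {0,4,5} by δ(·,a) → {4,5} and {0}.
Refine {1,3} on symbol b: members go to different blocks, giving {1} and {3}.
On input b, block {4,5} splits into {4} and {5}.
Stable partition: {1} | {4} | {2} | {0} | {3} | {5} — 6 equivalence classes.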